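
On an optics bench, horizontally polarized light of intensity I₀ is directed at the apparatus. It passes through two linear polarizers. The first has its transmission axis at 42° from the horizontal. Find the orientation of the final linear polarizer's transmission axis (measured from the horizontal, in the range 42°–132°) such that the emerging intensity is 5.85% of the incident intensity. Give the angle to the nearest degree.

I₁ = I₀ cos²(42° − 0°) = I₀ cos²(42°) = 0.5523 I₀.
Need I₂/I₀ = 0.0585, so cos²(θ − 42°) = 0.0585 / 0.5523 = 0.1059.
θ − 42° = arccos(√0.1059) = 71.0°, giving θ ≈ 42 + 71.0 = 113.0°.

θ ≈ 113°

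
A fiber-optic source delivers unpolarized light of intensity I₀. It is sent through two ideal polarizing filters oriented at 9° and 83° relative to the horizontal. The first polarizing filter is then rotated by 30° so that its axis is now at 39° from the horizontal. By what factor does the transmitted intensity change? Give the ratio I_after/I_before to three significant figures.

I_new/I_old ≈ 6.81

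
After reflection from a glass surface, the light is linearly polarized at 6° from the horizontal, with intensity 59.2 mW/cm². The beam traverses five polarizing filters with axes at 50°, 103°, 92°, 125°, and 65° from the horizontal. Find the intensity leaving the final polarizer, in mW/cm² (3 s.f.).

I₁ = 59.2 mW/cm² · cos²(44°) = 30.63 mW/cm².
I₂ = I₁ · cos²(53°) = 30.63 · 0.3622 = 11.09 mW/cm².
I₃ = I₂ · cos²(11°) = 11.09 · 0.9636 = 10.69 mW/cm².
I₄ = I₃ · cos²(33°) = 10.69 · 0.7034 = 7.52 mW/cm².
I₅ = I₄ · cos²(60°) = 7.52 · 0.25 = 1.88 mW/cm².

I ≈ 1.88 mW/cm²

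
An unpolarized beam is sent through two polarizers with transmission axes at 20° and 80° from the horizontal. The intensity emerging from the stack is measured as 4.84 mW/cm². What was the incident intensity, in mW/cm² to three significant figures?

I₀ ≈ 38.7 mW/cm²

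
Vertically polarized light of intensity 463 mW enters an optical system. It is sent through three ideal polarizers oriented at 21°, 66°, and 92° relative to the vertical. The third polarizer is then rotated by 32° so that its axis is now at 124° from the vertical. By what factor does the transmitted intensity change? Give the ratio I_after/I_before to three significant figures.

I_new/I_old ≈ 0.348

Before rotation:
I₁ = I₀ cos²(21° − 0°) = I₀ cos²(21°) = 0.8716 I₀.
I₂ = I₁ cos²(66° − 21°) = 0.8716 I₀ · cos²(45°) = 0.4358 I₀.
I₃ = I₂ cos²(92° − 66°) = 0.4358 I₀ · cos²(26°) = 0.352 I₀.
After rotation:
I₁ = I₀ cos²(21° − 0°) = I₀ cos²(21°) = 0.8716 I₀.
I₂ = I₁ cos²(66° − 21°) = 0.8716 I₀ · cos²(45°) = 0.4358 I₀.
I₃ = I₂ cos²(124° − 66°) = 0.4358 I₀ · cos²(58°) = 0.1224 I₀.
Ratio = 0.1224 / 0.352 = 0.3476.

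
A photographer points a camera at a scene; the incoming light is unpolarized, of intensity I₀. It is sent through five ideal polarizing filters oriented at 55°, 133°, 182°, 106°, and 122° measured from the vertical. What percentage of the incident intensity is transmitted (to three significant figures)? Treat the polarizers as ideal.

≈ 0.0503%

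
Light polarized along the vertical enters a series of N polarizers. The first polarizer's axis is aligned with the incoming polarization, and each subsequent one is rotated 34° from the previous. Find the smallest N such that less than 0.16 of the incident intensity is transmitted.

N = 6

First polarizer is aligned with the polarization: full transmission.
Each further stage multiplies by cos²(34°) = 0.6873.
After N polarizers: T = 0.6873^(N−1). Require T < 0.16 ⇒ N−1 > ln(0.16)/ln(0.6873) = 4.89, so N−1 ≥ 5 and N = 6.
Check: N=6 gives T = 0.1534 < 0.16; N=5 gives T = 0.2231.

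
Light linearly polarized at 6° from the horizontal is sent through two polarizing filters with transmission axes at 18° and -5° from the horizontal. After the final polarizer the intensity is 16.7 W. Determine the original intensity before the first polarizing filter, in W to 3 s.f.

I₀ ≈ 20.6 W

I₁ = I₀ cos²(18° − 6°) = I₀ cos²(12°) = 0.9568 I₀.
I₂ = I₁ cos²(-5° − 18°) = 0.9568 I₀ · cos²(23°) = 0.8107 I₀.
So 16.7 W = 0.8107 I₀, giving I₀ = 16.7/0.8107 = 20.6 W.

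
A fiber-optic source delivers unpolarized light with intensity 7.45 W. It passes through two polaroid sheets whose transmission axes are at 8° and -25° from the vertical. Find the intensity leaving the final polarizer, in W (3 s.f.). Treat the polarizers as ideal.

I ≈ 2.62 W

Unpolarized light through the first polarizer → I₁ = 7.45 W/2 = 3.725 W, polarized at 8°.
I₂ = I₁ · cos²(33°) = 3.725 · 0.7034 = 2.62 W.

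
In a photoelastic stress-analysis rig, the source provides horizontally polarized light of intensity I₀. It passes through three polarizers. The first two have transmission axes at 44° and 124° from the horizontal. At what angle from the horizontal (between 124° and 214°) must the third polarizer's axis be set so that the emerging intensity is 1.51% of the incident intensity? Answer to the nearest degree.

θ ≈ 134°

By Malus's law, I₁ = I₀ cos²(44° − 0°) = I₀ cos²(44°) = 0.5174 I₀.
I₂ = I₁ cos²(124° − 44°) = 0.5174 I₀ · cos²(80°) = 0.0156 I₀.
Need I₃/I₀ = 0.0151, so cos²(θ − 124°) = 0.0151 / 0.0156 = 0.9678.
θ − 124° = arccos(√0.9678) = 10.3°, giving θ ≈ 124 + 10.3 = 134.3°.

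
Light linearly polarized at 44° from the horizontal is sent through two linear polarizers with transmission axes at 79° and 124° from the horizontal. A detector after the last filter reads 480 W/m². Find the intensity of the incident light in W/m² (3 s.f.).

I₁ = I₀ cos²(79° − 44°) = I₀ cos²(35°) = 0.671 I₀.
I₂ = I₁ cos²(124° − 79°) = 0.671 I₀ · cos²(45°) = 0.3355 I₀.
So 480 W/m² = 0.3355 I₀, giving I₀ = 480/0.3355 = 1431 W/m².

I₀ ≈ 1430 W/m²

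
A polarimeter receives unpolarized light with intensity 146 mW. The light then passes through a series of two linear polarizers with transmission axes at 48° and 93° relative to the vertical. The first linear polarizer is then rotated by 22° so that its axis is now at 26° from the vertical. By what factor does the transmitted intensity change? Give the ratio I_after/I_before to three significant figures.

I_new/I_old ≈ 0.305

Before rotation:
Unpolarized light through the first polarizer → I₁ = ½ I₀, now polarized at 48°.
I₂ = I₁ cos²(93° − 48°) = 0.5 I₀ · cos²(45°) = 0.25 I₀.
After rotation:
Unpolarized light through the first polarizer → I₁ = ½ I₀, now polarized at 26°.
I₂ = I₁ cos²(93° − 26°) = 0.5 I₀ · cos²(67°) = 0.07634 I₀.
Ratio = 0.07634 / 0.25 = 0.3053.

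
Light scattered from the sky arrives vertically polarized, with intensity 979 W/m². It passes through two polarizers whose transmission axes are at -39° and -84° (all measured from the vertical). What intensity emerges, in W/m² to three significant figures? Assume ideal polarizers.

I ≈ 296 W/m²

I₁ = 979 W/m² · cos²(39°) = 591.3 W/m².
I₂ = I₁ · cos²(45°) = 591.3 · 0.5 = 295.6 W/m².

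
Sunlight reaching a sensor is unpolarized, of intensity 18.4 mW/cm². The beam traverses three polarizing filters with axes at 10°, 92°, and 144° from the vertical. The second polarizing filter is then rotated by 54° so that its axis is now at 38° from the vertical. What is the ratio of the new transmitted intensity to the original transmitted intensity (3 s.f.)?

Before rotation:
Unpolarized light through the first polarizer → I₁ = ½ I₀, now polarized at 10°.
I₂ = I₁ cos²(92° − 10°) = 0.5 I₀ · cos²(82°) = 0.009685 I₀.
I₃ = I₂ cos²(144° − 92°) = 0.009685 I₀ · cos²(52°) = 0.003671 I₀.
After rotation:
Unpolarized light through the first polarizer → I₁ = ½ I₀, now polarized at 10°.
I₂ = I₁ cos²(38° − 10°) = 0.5 I₀ · cos²(28°) = 0.3898 I₀.
Angle between axes 2 and 3: 74°. I₃ = 0.3898 I₀ · cos²(74°) = 0.02962 I₀.
Ratio = 0.02962 / 0.003671 = 8.068.

I_new/I_old ≈ 8.07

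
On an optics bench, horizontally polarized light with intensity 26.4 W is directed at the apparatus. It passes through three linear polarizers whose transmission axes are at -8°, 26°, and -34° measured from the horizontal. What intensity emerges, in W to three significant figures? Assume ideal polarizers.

I₁ = 26.4 W · cos²(8°) = 25.89 W.
I₂ = I₁ · cos²(34°) = 25.89 · 0.6873 = 17.79 W.
I₃ = I₂ · cos²(60°) = 17.79 · 0.25 = 4.448 W.

I ≈ 4.45 W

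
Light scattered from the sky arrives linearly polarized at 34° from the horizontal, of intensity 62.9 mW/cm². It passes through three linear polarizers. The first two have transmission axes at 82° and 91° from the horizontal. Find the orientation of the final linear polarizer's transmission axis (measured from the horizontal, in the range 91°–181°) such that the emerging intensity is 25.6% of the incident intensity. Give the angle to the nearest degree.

θ ≈ 131°

I₁ = I₀ cos²(82° − 34°) = I₀ cos²(48°) = 0.4477 I₀.
I₂ = I₁ cos²(91° − 82°) = 0.4477 I₀ · cos²(9°) = 0.4368 I₀.
Need I₃/I₀ = 0.256, so cos²(θ − 91°) = 0.256 / 0.4368 = 0.5861.
θ − 91° = arccos(√0.5861) = 40.0°, giving θ ≈ 91 + 40.0 = 131.0°.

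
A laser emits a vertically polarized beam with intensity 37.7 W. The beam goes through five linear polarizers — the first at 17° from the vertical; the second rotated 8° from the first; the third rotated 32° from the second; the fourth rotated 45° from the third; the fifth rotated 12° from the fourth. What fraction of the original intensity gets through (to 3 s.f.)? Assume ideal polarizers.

I/I₀ ≈ 0.309

I₁ = 37.7 W · cos²(17°) = 34.48 W.
I₂ = I₁ · cos²(8°) = 34.48 · 0.9806 = 33.81 W.
I₃ = I₂ · cos²(32°) = 33.81 · 0.7192 = 24.32 W.
I₄ = I₃ · cos²(45°) = 24.32 · 0.5 = 12.16 W.
I₅ = I₄ · cos²(12°) = 12.16 · 0.9568 = 11.63 W.
Transmitted fraction = 0.3085.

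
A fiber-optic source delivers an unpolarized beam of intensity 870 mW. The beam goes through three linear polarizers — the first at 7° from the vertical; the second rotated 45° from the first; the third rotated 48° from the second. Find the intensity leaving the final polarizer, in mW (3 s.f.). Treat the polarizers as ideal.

I ≈ 97.4 mW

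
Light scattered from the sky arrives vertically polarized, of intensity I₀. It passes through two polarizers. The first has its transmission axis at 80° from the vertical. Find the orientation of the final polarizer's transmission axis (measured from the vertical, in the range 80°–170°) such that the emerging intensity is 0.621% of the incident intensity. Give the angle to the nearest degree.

θ ≈ 143°

I₁ = I₀ cos²(80° − 0°) = I₀ cos²(80°) = 0.03015 I₀.
Need I₂/I₀ = 0.00621, so cos²(θ − 80°) = 0.00621 / 0.03015 = 0.2059.
θ − 80° = arccos(√0.2059) = 63.0°, giving θ ≈ 80 + 63.0 = 143.0°.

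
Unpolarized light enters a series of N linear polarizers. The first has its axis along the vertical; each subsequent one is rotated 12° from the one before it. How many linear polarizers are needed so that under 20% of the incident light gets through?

N = 22

First polarizer halves the unpolarized light: factor 1/2.
Each further stage multiplies by cos²(12°) = 0.9568.
After N polarizers: T = 0.5·0.9568^(N−1). Require T < 0.20 ⇒ N−1 > ln(0.20/0.5)/ln(0.9568) = 20.74, so N−1 ≥ 21 and N = 22.
Check: N=22 gives T = 0.1977 < 0.20; N=21 gives T = 0.2066.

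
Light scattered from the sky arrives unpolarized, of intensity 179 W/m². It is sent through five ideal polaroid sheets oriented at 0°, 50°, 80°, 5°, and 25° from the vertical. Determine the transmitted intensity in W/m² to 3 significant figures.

Unpolarized light through the first polarizer → I₁ = 179 W/m²/2 = 89.5 W/m², polarized at 0°.
I₂ = I₁ · cos²(50°) = 89.5 · 0.4132 = 36.98 W/m².
I₃ = I₂ · cos²(30°) = 36.98 · 0.75 = 27.73 W/m².
I₄ = I₃ · cos²(75°) = 27.73 · 0.06699 = 1.858 W/m².
I₅ = I₄ · cos²(20°) = 1.858 · 0.883 = 1.641 W/m².

I ≈ 1.64 W/m²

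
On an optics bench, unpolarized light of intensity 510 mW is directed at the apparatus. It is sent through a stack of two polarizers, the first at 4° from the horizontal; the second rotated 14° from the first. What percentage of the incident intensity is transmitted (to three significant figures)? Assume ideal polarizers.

≈ 47.1%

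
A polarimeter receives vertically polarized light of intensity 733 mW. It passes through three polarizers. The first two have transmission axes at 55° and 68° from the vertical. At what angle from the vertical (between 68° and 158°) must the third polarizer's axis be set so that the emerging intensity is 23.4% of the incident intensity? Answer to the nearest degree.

θ ≈ 98°

By Malus's law, I₁ = I₀ cos²(55° − 0°) = I₀ cos²(55°) = 0.329 I₀.
I₂ = I₁ cos²(68° − 55°) = 0.329 I₀ · cos²(13°) = 0.3123 I₀.
Need I₃/I₀ = 0.234, so cos²(θ − 68°) = 0.234 / 0.3123 = 0.7492.
θ − 68° = arccos(√0.7492) = 30.1°, giving θ ≈ 68 + 30.1 = 98.1°.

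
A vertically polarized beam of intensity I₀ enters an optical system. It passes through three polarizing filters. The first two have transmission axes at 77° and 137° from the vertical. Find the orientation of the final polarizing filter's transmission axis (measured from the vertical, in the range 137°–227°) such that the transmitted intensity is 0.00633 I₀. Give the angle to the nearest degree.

I₁ = I₀ cos²(77° − 0°) = I₀ cos²(77°) = 0.0506 I₀.
I₂ = I₁ cos²(137° − 77°) = 0.0506 I₀ · cos²(60°) = 0.01265 I₀.
Need I₃/I₀ = 0.00633, so cos²(θ − 137°) = 0.00633 / 0.01265 = 0.5004.
θ − 137° = arccos(√0.5004) = 45.0°, giving θ ≈ 137 + 45.0 = 182.0°.

θ ≈ 182°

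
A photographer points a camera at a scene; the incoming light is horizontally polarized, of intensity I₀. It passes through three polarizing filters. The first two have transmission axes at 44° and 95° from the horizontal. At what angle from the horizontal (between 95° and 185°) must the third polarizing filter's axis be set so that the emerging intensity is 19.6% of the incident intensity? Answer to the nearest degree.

θ ≈ 107°

I₁ = I₀ cos²(44° − 0°) = I₀ cos²(44°) = 0.5174 I₀.
I₂ = I₁ cos²(95° − 44°) = 0.5174 I₀ · cos²(51°) = 0.2049 I₀.
Need I₃/I₀ = 0.196, so cos²(θ − 95°) = 0.196 / 0.2049 = 0.9564.
θ − 95° = arccos(√0.9564) = 12.1°, giving θ ≈ 95 + 12.1 = 107.1°.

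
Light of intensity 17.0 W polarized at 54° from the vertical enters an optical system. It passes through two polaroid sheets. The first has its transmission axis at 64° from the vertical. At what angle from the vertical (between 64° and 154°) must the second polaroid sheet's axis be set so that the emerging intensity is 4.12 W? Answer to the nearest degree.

θ ≈ 124°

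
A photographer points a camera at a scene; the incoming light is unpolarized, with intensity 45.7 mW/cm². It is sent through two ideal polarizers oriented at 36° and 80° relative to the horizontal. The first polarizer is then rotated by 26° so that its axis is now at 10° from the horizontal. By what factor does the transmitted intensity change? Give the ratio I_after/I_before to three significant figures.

I_new/I_old ≈ 0.226

Before rotation:
Unpolarized light through the first polarizer → I₁ = ½ I₀, now polarized at 36°.
I₂ = I₁ cos²(80° − 36°) = 0.5 I₀ · cos²(44°) = 0.2587 I₀.
After rotation:
Unpolarized light through the first polarizer → I₁ = ½ I₀, now polarized at 10°.
I₂ = I₁ cos²(80° − 10°) = 0.5 I₀ · cos²(70°) = 0.05849 I₀.
Ratio = 0.05849 / 0.2587 = 0.2261.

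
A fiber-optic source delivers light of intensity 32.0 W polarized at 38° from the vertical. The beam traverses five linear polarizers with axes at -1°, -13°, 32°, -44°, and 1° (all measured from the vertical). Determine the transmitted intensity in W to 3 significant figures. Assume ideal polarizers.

I ≈ 0.271 W

I₁ = 32.0 W · cos²(39°) = 19.33 W.
I₂ = I₁ · cos²(12°) = 19.33 · 0.9568 = 18.49 W.
I₃ = I₂ · cos²(45°) = 18.49 · 0.5 = 9.246 W.
I₄ = I₃ · cos²(76°) = 9.246 · 0.05853 = 0.5411 W.
I₅ = I₄ · cos²(45°) = 0.5411 · 0.5 = 0.2706 W.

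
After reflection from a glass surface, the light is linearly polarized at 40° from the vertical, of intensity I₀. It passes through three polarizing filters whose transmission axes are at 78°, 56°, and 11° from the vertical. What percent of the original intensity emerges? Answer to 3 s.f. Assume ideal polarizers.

≈ 26.7%

I₁ = I₀ cos²(78° − 40°) = I₀ cos²(38°) = 0.621 I₀.
I₂ = I₁ cos²(56° − 78°) = 0.621 I₀ · cos²(22°) = 0.5338 I₀.
I₃ = I₂ cos²(11° − 56°) = 0.5338 I₀ · cos²(45°) = 0.2669 I₀.
That is 26.69% of the incident intensity.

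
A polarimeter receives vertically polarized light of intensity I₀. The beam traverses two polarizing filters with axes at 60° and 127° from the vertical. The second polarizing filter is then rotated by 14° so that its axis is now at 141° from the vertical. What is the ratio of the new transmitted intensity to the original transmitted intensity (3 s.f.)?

Before rotation:
By Malus's law, I₁ = I₀ cos²(60° − 0°) = I₀ cos²(60°) = 0.25 I₀.
I₂ = I₁ cos²(127° − 60°) = 0.25 I₀ · cos²(67°) = 0.03817 I₀.
After rotation:
I₁ = I₀ cos²(60° − 0°) = I₀ cos²(60°) = 0.25 I₀.
I₂ = I₁ cos²(141° − 60°) = 0.25 I₀ · cos²(81°) = 0.006118 I₀.
Ratio = 0.006118 / 0.03817 = 0.1603.

I_new/I_old ≈ 0.160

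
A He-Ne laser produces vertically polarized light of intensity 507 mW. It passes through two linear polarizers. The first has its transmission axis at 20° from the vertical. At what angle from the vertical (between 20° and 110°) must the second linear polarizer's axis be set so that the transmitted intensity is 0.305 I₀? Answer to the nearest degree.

I₁ = I₀ cos²(20° − 0°) = I₀ cos²(20°) = 0.883 I₀.
Need I₂/I₀ = 0.305, so cos²(θ − 20°) = 0.305 / 0.883 = 0.3454.
θ − 20° = arccos(√0.3454) = 54.0°, giving θ ≈ 20 + 54.0 = 74.0°.

θ ≈ 74°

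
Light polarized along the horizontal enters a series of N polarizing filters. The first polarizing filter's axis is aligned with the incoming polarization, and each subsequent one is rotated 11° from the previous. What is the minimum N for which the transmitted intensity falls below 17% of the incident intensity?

N = 49

First polarizer is aligned with the polarization: full transmission.
Each further stage multiplies by cos²(11°) = 0.9636.
After N polarizers: T = 0.9636^(N−1). Require T < 0.17 ⇒ N−1 > ln(0.17)/ln(0.9636) = 47.78, so N−1 ≥ 48 and N = 49.
Check: N=49 gives T = 0.1686 < 0.17; N=48 gives T = 0.175.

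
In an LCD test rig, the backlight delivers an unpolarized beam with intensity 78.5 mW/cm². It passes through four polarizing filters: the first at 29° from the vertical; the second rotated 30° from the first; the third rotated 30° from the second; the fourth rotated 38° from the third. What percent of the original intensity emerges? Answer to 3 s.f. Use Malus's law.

≈ 17.5%

Unpolarized light through the first polarizer → I₁ = 78.5 mW/cm²/2 = 39.25 mW/cm², polarized at 29°.
I₂ = I₁ · cos²(30°) = 39.25 · 0.75 = 29.44 mW/cm².
I₃ = I₂ · cos²(30°) = 29.44 · 0.75 = 22.08 mW/cm².
I₄ = I₃ · cos²(38°) = 22.08 · 0.621 = 13.71 mW/cm².
That is 17.46% of the incident intensity.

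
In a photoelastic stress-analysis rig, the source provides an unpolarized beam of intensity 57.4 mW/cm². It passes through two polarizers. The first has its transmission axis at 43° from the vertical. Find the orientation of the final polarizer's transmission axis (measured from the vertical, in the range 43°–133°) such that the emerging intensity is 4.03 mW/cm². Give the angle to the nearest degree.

Unpolarized light through the first polarizer → I₁ = ½ I₀, now polarized at 43°.
Target fraction: 4.03 / 57.4 mW/cm² = 0.07021 of I₀.
Need I₂/I₀ = 0.07021, so cos²(θ − 43°) = 0.07021 / 0.5 = 0.1404.
θ − 43° = arccos(√0.1404) = 68.0°, giving θ ≈ 43 + 68.0 = 111.0°.

θ ≈ 111°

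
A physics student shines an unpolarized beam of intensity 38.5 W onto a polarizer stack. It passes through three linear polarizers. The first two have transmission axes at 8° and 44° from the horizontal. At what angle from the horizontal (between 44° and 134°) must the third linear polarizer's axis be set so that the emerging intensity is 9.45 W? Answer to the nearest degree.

Unpolarized light through the first polarizer → I₁ = ½ I₀, now polarized at 8°.
I₂ = I₁ cos²(44° − 8°) = 0.5 I₀ · cos²(36°) = 0.3273 I₀.
Target fraction: 9.45 / 38.5 W = 0.2455 of I₀.
Need I₃/I₀ = 0.2455, so cos²(θ − 44°) = 0.2455 / 0.3273 = 0.75.
θ − 44° = arccos(√0.75) = 30.0°, giving θ ≈ 44 + 30.0 = 74.0°.

θ ≈ 74°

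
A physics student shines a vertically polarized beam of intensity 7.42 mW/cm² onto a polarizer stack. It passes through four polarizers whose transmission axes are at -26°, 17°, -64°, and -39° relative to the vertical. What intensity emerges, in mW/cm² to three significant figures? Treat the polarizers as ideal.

I ≈ 0.0644 mW/cm²

I₁ = 7.42 mW/cm² · cos²(26°) = 5.994 mW/cm².
I₂ = I₁ · cos²(43°) = 5.994 · 0.5349 = 3.206 mW/cm².
I₃ = I₂ · cos²(81°) = 3.206 · 0.02447 = 0.07846 mW/cm².
I₄ = I₃ · cos²(25°) = 0.07846 · 0.8214 = 0.06445 mW/cm².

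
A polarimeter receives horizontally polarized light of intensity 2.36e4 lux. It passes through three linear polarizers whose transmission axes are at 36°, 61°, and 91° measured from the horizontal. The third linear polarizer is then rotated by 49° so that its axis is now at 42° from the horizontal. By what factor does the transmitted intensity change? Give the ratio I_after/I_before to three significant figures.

I_new/I_old ≈ 1.19

Before rotation:
I₁ = I₀ cos²(36° − 0°) = I₀ cos²(36°) = 0.6545 I₀.
I₂ = I₁ cos²(61° − 36°) = 0.6545 I₀ · cos²(25°) = 0.5376 I₀.
I₃ = I₂ cos²(91° − 61°) = 0.5376 I₀ · cos²(30°) = 0.4032 I₀.
After rotation:
I₁ = I₀ cos²(36° − 0°) = I₀ cos²(36°) = 0.6545 I₀.
I₂ = I₁ cos²(61° − 36°) = 0.6545 I₀ · cos²(25°) = 0.5376 I₀.
I₃ = I₂ cos²(42° − 61°) = 0.5376 I₀ · cos²(19°) = 0.4806 I₀.
Ratio = 0.4806 / 0.4032 = 1.192.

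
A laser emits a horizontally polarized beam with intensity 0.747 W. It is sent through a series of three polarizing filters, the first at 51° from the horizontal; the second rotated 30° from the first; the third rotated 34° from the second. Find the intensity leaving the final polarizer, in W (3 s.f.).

I₁ = 0.747 W · cos²(51°) = 0.2958 W.
I₂ = I₁ · cos²(30°) = 0.2958 · 0.75 = 0.2219 W.
I₃ = I₂ · cos²(34°) = 0.2219 · 0.6873 = 0.1525 W.

I ≈ 0.153 W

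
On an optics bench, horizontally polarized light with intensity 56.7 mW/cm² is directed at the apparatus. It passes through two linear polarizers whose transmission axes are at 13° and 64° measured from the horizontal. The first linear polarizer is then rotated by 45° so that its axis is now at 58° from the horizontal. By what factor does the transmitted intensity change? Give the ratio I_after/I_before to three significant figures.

Before rotation:
By Malus's law, I₁ = I₀ cos²(13° − 0°) = I₀ cos²(13°) = 0.9494 I₀.
I₂ = I₁ cos²(64° − 13°) = 0.9494 I₀ · cos²(51°) = 0.376 I₀.
After rotation:
I₁ = I₀ cos²(58° − 0°) = I₀ cos²(58°) = 0.2808 I₀.
I₂ = I₁ cos²(64° − 58°) = 0.2808 I₀ · cos²(6°) = 0.2777 I₀.
Ratio = 0.2777 / 0.376 = 0.7387.

I_new/I_old ≈ 0.739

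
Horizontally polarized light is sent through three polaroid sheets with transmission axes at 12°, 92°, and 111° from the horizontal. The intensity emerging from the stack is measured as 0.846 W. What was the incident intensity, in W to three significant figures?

By Malus's law, I₁ = I₀ cos²(12° − 0°) = I₀ cos²(12°) = 0.9568 I₀.
I₂ = I₁ cos²(92° − 12°) = 0.9568 I₀ · cos²(80°) = 0.02885 I₀.
I₃ = I₂ cos²(111° − 92°) = 0.02885 I₀ · cos²(19°) = 0.02579 I₀.
So 0.846 W = 0.02579 I₀, giving I₀ = 0.846/0.02579 = 32.8 W.

I₀ ≈ 32.8 W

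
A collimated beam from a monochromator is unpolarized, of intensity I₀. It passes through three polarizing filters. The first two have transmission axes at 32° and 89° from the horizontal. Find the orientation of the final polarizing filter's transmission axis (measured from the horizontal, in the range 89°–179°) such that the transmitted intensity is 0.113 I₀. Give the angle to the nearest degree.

Unpolarized light through the first polarizer → I₁ = ½ I₀, now polarized at 32°.
I₂ = I₁ cos²(89° − 32°) = 0.5 I₀ · cos²(57°) = 0.1483 I₀.
Need I₃/I₀ = 0.113, so cos²(θ − 89°) = 0.113 / 0.1483 = 0.7619.
θ − 89° = arccos(√0.7619) = 29.2°, giving θ ≈ 89 + 29.2 = 118.2°.

θ ≈ 118°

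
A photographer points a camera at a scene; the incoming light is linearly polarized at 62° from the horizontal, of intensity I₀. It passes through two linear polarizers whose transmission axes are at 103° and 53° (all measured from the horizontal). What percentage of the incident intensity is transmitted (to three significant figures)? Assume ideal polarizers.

≈ 23.5%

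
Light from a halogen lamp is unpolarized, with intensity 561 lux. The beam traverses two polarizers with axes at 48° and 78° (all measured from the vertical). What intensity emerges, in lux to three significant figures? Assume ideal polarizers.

I ≈ 210 lux

Unpolarized light through the first polarizer → I₁ = 561 lux/2 = 280.5 lux, polarized at 48°.
I₂ = I₁ · cos²(30°) = 280.5 · 0.75 = 210.4 lux.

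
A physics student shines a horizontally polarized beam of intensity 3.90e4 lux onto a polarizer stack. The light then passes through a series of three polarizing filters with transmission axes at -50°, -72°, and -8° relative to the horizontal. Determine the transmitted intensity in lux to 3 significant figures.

I ≈ 2660 lux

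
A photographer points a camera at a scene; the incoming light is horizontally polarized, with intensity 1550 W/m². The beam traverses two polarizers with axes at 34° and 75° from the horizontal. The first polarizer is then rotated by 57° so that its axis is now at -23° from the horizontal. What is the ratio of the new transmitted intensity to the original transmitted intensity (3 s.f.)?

I_new/I_old ≈ 0.0419

Before rotation:
By Malus's law, I₁ = I₀ cos²(34° − 0°) = I₀ cos²(34°) = 0.6873 I₀.
I₂ = I₁ cos²(75° − 34°) = 0.6873 I₀ · cos²(41°) = 0.3915 I₀.
After rotation:
I₁ = I₀ cos²(-23° − 0°) = I₀ cos²(23°) = 0.8473 I₀.
Angle between axes 1 and 2: 82°. I₂ = 0.8473 I₀ · cos²(82°) = 0.01641 I₀.
Ratio = 0.01641 / 0.3915 = 0.04192.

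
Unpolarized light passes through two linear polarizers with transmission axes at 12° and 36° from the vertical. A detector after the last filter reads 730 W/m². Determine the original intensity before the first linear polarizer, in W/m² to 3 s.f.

I₀ ≈ 1750 W/m²

Unpolarized light through the first polarizer → I₁ = ½ I₀, now polarized at 12°.
I₂ = I₁ cos²(36° − 12°) = 0.5 I₀ · cos²(24°) = 0.4173 I₀.
So 730 W/m² = 0.4173 I₀, giving I₀ = 730/0.4173 = 1749 W/m².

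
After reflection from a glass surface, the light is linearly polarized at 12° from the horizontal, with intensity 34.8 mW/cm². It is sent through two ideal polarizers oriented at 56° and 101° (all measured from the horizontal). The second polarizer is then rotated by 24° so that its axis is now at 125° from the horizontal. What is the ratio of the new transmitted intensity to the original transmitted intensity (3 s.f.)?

I_new/I_old ≈ 0.257

Before rotation:
I₁ = I₀ cos²(56° − 12°) = I₀ cos²(44°) = 0.5174 I₀.
I₂ = I₁ cos²(101° − 56°) = 0.5174 I₀ · cos²(45°) = 0.2587 I₀.
After rotation:
I₁ = I₀ cos²(56° − 12°) = I₀ cos²(44°) = 0.5174 I₀.
I₂ = I₁ cos²(125° − 56°) = 0.5174 I₀ · cos²(69°) = 0.06645 I₀.
Ratio = 0.06645 / 0.2587 = 0.2569.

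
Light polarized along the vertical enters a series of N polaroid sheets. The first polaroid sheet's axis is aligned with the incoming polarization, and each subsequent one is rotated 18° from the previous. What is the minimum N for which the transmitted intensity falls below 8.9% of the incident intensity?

First polarizer is aligned with the polarization: full transmission.
Each further stage multiplies by cos²(18°) = 0.9045.
After N polarizers: T = 0.9045^(N−1). Require T < 0.089 ⇒ N−1 > ln(0.089)/ln(0.9045) = 24.10, so N−1 ≥ 25 and N = 26.
Check: N=26 gives T = 0.08134 < 0.089; N=25 gives T = 0.08993.

N = 26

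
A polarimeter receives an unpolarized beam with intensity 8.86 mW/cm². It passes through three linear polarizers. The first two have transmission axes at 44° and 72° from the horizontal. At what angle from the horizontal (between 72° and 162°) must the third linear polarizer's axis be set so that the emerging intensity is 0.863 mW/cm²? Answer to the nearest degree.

Unpolarized light through the first polarizer → I₁ = ½ I₀, now polarized at 44°.
I₂ = I₁ cos²(72° − 44°) = 0.5 I₀ · cos²(28°) = 0.3898 I₀.
Target fraction: 0.863 / 8.86 mW/cm² = 0.0974 of I₀.
Need I₃/I₀ = 0.0974, so cos²(θ − 72°) = 0.0974 / 0.3898 = 0.2499.
θ − 72° = arccos(√0.2499) = 60.0°, giving θ ≈ 72 + 60.0 = 132.0°.

θ ≈ 132°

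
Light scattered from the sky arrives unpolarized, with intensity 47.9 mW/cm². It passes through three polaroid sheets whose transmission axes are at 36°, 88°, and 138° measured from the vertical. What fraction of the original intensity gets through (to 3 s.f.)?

Unpolarized light through the first polarizer → I₁ = 47.9 mW/cm²/2 = 23.95 mW/cm², polarized at 36°.
I₂ = I₁ · cos²(52°) = 23.95 · 0.379 = 9.078 mW/cm².
I₃ = I₂ · cos²(50°) = 9.078 · 0.4132 = 3.751 mW/cm².
Transmitted fraction = 0.0783.

I/I₀ ≈ 0.0783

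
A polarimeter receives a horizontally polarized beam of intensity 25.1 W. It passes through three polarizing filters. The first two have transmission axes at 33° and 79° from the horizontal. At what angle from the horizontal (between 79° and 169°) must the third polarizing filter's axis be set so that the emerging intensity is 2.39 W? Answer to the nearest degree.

I₁ = I₀ cos²(33° − 0°) = I₀ cos²(33°) = 0.7034 I₀.
I₂ = I₁ cos²(79° − 33°) = 0.7034 I₀ · cos²(46°) = 0.3394 I₀.
Target fraction: 2.39 / 25.1 W = 0.09522 of I₀.
Need I₃/I₀ = 0.09522, so cos²(θ − 79°) = 0.09522 / 0.3394 = 0.2805.
θ − 79° = arccos(√0.2805) = 58.0°, giving θ ≈ 79 + 58.0 = 137.0°.

θ ≈ 137°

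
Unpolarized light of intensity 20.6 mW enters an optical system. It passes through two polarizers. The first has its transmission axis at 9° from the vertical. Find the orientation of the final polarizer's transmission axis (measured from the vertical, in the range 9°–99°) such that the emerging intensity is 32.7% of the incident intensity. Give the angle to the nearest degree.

θ ≈ 45°

Unpolarized light through the first polarizer → I₁ = ½ I₀, now polarized at 9°.
Need I₂/I₀ = 0.327, so cos²(θ − 9°) = 0.327 / 0.5 = 0.654.
θ − 9° = arccos(√0.654) = 36.0°, giving θ ≈ 9 + 36.0 = 45.0°.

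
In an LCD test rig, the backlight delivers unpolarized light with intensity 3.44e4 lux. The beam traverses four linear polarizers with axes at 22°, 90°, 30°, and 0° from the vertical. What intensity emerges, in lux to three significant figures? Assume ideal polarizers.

Unpolarized light through the first polarizer → I₁ = 3.44e4 lux/2 = 1.72e+04 lux, polarized at 22°.
I₂ = I₁ · cos²(68°) = 1.72e+04 · 0.1403 = 2414 lux.
I₃ = I₂ · cos²(60°) = 2414 · 0.25 = 603.4 lux.
I₄ = I₃ · cos²(30°) = 603.4 · 0.75 = 452.6 lux.

I ≈ 453 lux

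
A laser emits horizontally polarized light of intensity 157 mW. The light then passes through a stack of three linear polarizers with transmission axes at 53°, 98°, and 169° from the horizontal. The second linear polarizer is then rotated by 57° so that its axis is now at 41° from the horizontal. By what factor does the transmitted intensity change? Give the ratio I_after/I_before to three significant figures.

Before rotation:
I₁ = I₀ cos²(53° − 0°) = I₀ cos²(53°) = 0.3622 I₀.
I₂ = I₁ cos²(98° − 53°) = 0.3622 I₀ · cos²(45°) = 0.1811 I₀.
I₃ = I₂ cos²(169° − 98°) = 0.1811 I₀ · cos²(71°) = 0.01919 I₀.
After rotation:
I₁ = I₀ cos²(53° − 0°) = I₀ cos²(53°) = 0.3622 I₀.
I₂ = I₁ cos²(41° − 53°) = 0.3622 I₀ · cos²(12°) = 0.3465 I₀.
Angle between axes 2 and 3: 52°. I₃ = 0.3465 I₀ · cos²(52°) = 0.1313 I₀.
Ratio = 0.1313 / 0.01919 = 6.843.

I_new/I_old ≈ 6.84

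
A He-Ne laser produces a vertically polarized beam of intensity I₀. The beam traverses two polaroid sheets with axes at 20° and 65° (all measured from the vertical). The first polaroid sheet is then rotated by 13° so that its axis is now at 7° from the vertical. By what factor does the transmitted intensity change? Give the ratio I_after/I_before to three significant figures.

I_new/I_old ≈ 0.627

Before rotation:
By Malus's law, I₁ = I₀ cos²(20° − 0°) = I₀ cos²(20°) = 0.883 I₀.
I₂ = I₁ cos²(65° − 20°) = 0.883 I₀ · cos²(45°) = 0.4415 I₀.
After rotation:
I₁ = I₀ cos²(7° − 0°) = I₀ cos²(7°) = 0.9851 I₀.
I₂ = I₁ cos²(65° − 7°) = 0.9851 I₀ · cos²(58°) = 0.2766 I₀.
Ratio = 0.2766 / 0.4415 = 0.6266.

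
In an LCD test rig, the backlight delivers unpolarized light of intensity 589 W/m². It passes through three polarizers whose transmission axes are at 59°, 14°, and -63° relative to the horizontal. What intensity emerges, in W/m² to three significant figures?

I ≈ 7.45 W/m²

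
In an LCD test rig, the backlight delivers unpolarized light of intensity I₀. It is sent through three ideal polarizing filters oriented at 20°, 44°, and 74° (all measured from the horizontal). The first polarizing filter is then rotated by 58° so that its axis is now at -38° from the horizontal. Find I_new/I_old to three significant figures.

Before rotation:
Unpolarized light through the first polarizer → I₁ = ½ I₀, now polarized at 20°.
I₂ = I₁ cos²(44° − 20°) = 0.5 I₀ · cos²(24°) = 0.4173 I₀.
I₃ = I₂ cos²(74° − 44°) = 0.4173 I₀ · cos²(30°) = 0.313 I₀.
After rotation:
Unpolarized light through the first polarizer → I₁ = ½ I₀, now polarized at -38°.
I₂ = I₁ cos²(44° + 38°) = 0.5 I₀ · cos²(82°) = 0.009685 I₀.
I₃ = I₂ cos²(74° − 44°) = 0.009685 I₀ · cos²(30°) = 0.007263 I₀.
Ratio = 0.007263 / 0.313 = 0.02321.

I_new/I_old ≈ 0.0232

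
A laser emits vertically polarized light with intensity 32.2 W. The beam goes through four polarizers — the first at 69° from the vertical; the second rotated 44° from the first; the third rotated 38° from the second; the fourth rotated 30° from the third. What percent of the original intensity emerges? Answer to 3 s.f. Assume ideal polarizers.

≈ 3.09%

I₁ = 32.2 W · cos²(69°) = 4.135 W.
I₂ = I₁ · cos²(44°) = 4.135 · 0.5174 = 2.14 W.
I₃ = I₂ · cos²(38°) = 2.14 · 0.621 = 1.329 W.
I₄ = I₃ · cos²(30°) = 1.329 · 0.75 = 0.9966 W.
That is 3.095% of the incident intensity.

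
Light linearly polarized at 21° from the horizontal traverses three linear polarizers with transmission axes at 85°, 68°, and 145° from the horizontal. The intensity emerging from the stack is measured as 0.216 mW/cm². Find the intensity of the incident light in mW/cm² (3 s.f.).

I₀ ≈ 24.3 mW/cm²

I₁ = I₀ cos²(85° − 21°) = I₀ cos²(64°) = 0.1922 I₀.
I₂ = I₁ cos²(68° − 85°) = 0.1922 I₀ · cos²(17°) = 0.1757 I₀.
I₃ = I₂ cos²(145° − 68°) = 0.1757 I₀ · cos²(77°) = 0.008893 I₀.
So 0.216 mW/cm² = 0.008893 I₀, giving I₀ = 0.216/0.008893 = 24.29 mW/cm².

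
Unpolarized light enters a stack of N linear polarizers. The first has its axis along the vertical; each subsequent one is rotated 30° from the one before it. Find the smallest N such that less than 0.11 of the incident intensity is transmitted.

N = 7

First polarizer halves the unpolarized light: factor 1/2.
Each further stage multiplies by cos²(30°) = 0.75.
After N polarizers: T = 0.5·0.75^(N−1). Require T < 0.11 ⇒ N−1 > ln(0.11/0.5)/ln(0.75) = 5.26, so N−1 ≥ 6 and N = 7.
Check: N=7 gives T = 0.08899 < 0.11; N=6 gives T = 0.1187.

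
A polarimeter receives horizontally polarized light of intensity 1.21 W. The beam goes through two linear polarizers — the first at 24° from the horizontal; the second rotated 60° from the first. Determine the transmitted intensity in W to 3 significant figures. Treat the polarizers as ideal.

I ≈ 0.252 W

I₁ = 1.21 W · cos²(24°) = 1.01 W.
I₂ = I₁ · cos²(60°) = 1.01 · 0.25 = 0.2525 W.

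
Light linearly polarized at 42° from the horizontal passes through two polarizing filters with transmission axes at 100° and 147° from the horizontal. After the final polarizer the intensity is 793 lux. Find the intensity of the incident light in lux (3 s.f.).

I₀ ≈ 6070 lux

By Malus's law, I₁ = I₀ cos²(100° − 42°) = I₀ cos²(58°) = 0.2808 I₀.
I₂ = I₁ cos²(147° − 100°) = 0.2808 I₀ · cos²(47°) = 0.1306 I₀.
So 793 lux = 0.1306 I₀, giving I₀ = 793/0.1306 = 6071 lux.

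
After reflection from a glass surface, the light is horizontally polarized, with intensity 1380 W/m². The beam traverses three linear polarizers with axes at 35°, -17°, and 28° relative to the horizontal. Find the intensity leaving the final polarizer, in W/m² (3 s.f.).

I ≈ 175 W/m²

I₁ = 1380 W/m² · cos²(35°) = 926 W/m².
I₂ = I₁ · cos²(52°) = 926 · 0.379 = 351 W/m².
I₃ = I₂ · cos²(45°) = 351 · 0.5 = 175.5 W/m².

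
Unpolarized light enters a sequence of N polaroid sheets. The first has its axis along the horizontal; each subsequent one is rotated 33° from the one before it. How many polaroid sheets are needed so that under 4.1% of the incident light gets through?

N = 9

First polarizer halves the unpolarized light: factor 1/2.
Each further stage multiplies by cos²(33°) = 0.7034.
After N polarizers: T = 0.5·0.7034^(N−1). Require T < 0.041 ⇒ N−1 > ln(0.041/0.5)/ln(0.7034) = 7.11, so N−1 ≥ 8 and N = 9.
Check: N=9 gives T = 0.02995 < 0.041; N=8 gives T = 0.04258.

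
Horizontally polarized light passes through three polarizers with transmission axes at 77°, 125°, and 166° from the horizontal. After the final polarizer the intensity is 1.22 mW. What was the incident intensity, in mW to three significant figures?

I₀ ≈ 94.5 mW

I₁ = I₀ cos²(77° − 0°) = I₀ cos²(77°) = 0.0506 I₀.
I₂ = I₁ cos²(125° − 77°) = 0.0506 I₀ · cos²(48°) = 0.02266 I₀.
I₃ = I₂ cos²(166° − 125°) = 0.02266 I₀ · cos²(41°) = 0.0129 I₀.
So 1.22 mW = 0.0129 I₀, giving I₀ = 1.22/0.0129 = 94.54 mW.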